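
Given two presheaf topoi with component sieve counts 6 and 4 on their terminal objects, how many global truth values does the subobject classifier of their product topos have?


In a product of presheaf topoi E_1 x E_2, the subobject classifier
is Omega = Omega_1 x Omega_2 (componentwise), so
|Omega(top)| = |Omega_1(top_1)| * |Omega_2(top_2)|.
= 6 * 4 = 24.

24


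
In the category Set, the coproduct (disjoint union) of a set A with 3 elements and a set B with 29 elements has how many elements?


In Set, the coproduct A + B is the disjoint union.
|A + B| = |A| + |B| = 3 + 29 = 32

32


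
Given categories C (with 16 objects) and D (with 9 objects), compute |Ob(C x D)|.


The product category C x D has objects that are pairs (c, d).
Number of pairs = |Ob(C)| * |Ob(D)| = 16 * 9 = 144

144


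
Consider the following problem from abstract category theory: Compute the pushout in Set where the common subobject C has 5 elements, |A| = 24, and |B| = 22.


The pushout A +_C B identifies the images of C in A and B.
|A +_C B| = |A| + |B| - |C| (for injections).
= 24 + 22 - 5 = 41

41


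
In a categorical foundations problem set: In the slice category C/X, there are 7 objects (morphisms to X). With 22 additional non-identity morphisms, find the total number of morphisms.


In the slice category C/X, objects are morphisms to X.
Identity morphisms: 7 (one per object of C/X).
Non-identity morphisms: 22.
Total = 7 + 22 = 29

29


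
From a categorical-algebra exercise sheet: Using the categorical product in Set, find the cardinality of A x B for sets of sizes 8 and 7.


In Set, the product A x B is the Cartesian product.
By the universal property, |A x B| = |A| * |B|.
|A x B| = 8 * 7 = 56

56


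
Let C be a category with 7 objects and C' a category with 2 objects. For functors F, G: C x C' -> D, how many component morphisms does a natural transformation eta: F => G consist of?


A natural transformation eta: F => G assigns one component morphism per
object of the domain category.
The domain is the product category C x C', so
|Ob(C x C')| = |Ob(C)| * |Ob(C')| = 7 * 2 = 14.
Therefore eta has 14 component morphisms.

14


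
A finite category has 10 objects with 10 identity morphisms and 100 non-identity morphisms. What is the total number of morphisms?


Each object has an identity morphism, giving 10 identities.
Adding the 100 non-identity morphisms:
Total = 10 + 100 = 110

110


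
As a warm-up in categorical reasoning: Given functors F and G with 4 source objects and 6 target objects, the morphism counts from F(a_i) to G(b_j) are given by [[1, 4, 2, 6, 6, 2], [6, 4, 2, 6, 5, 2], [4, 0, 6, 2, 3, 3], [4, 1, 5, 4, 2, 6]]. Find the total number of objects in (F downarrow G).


Objects of (F downarrow G) are triples (a, b, h: F(a)->G(b)).
The count equals the sum of all entries in the hom-matrix.
sum(row 0) = 21
sum(row 1) = 25
sum(row 2) = 18
sum(row 3) = 22
Grand total = 86

86


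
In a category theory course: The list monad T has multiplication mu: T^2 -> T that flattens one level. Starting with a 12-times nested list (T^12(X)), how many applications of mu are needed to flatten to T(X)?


Each application of mu: T^2 -> T removes one layer of nesting.
Starting at depth 12 (i.e., T^12(X)), we need to reach T(X).
Number of mu applications = 12 - 1 = 11

11


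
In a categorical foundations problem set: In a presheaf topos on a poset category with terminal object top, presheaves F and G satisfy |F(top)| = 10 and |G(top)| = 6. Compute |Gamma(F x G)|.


Global sections of a presheaf on a poset with terminal top satisfy
Gamma(H) ~ H(top). Presheaves admit pointwise products, so
(F x G)(top) = F(top) x G(top) (Cartesian product).
|Gamma(F x G)| = |F(top)| * |G(top)| = 10 * 6 = 60.

60


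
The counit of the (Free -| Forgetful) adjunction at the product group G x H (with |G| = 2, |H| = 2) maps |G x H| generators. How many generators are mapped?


The counit epsilon_K: F(U(K)) -> K of the Free-Forgetful adjunction
maps |K| generators of F(U(K)) into K. For K = G x H (the product group),
|G x H| = |G| * |H|.
Total generators mapped = 2 * 2 = 4.

4


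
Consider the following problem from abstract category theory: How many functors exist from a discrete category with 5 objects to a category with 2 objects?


A functor from a discrete category C to D is determined by
where each object maps. Each of the 5 objects of C can map
to any of the 2 objects of D independently.
Number of functors = 2^5 = 32

32


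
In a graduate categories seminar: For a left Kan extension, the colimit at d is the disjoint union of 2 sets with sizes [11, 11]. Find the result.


Pointwise, the left Kan extension (Lan_F H)(d) is the colimit, indexed
by the comma category (F downarrow d), of H composed with the
projection (F downarrow d) -> C. Here that colimit is given
as a coproduct (disjoint union) of sets, so its cardinality is the
sum of the sizes of the summands.
Coproduct of sets with sizes: 11 + 11
= 22

22


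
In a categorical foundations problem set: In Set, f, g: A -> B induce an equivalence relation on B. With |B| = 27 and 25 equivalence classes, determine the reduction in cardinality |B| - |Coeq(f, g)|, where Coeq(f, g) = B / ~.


The coequalizer Coeq(f, g) = B / ~ has one element per equivalence class.
|B| = 27, |Coeq(f, g)| = 25.
|B| - |Coeq(f, g)| = 27 - 25 = 2.

2


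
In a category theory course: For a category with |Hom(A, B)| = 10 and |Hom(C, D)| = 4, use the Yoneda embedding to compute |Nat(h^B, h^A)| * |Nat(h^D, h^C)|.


By the Yoneda lemma, Nat(h^B, h^A) is isomorphic to Hom(A, B),
so |Nat(h^B, h^A)| = |Hom(A, B)| and |Nat(h^D, h^C)| = |Hom(C, D)|.
|Hom(A, B)| = 10, |Hom(C, D)| = 4.
|Nat(h^B, h^A) x Nat(h^D, h^C)| = 10 * 4 = 40

40


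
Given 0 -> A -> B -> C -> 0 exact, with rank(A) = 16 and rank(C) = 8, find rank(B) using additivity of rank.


For a short exact sequence 0 -> A -> B -> C -> 0,
rank is additive: rank(B) = rank(A) + rank(C).
rank(B) = 16 + 8 = 24

24


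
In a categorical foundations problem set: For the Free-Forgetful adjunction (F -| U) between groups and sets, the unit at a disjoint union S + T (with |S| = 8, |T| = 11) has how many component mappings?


The unit eta_X: X -> U(F(X)) of the Free-Forgetful adjunction
maps each element of X to a generator of F(X). For X = S + T (disjoint
union in Set), |S + T| = |S| + |T|.
Total mappings = 8 + 11 = 19.

19


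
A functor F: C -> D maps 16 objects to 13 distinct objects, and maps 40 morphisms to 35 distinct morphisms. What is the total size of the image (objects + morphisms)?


The image of F consists of distinct objects and distinct morphisms.
|Im(F)| on objects = 13
|Im(F)| on morphisms = 35
Total image cardinality = 13 + 35 = 48

48


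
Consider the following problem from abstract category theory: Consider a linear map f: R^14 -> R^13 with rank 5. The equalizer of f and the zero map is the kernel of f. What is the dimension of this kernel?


The equalizer of f and the zero map is ker(f).
By the rank-nullity theorem: dim(ker(f)) = dim(domain) - rank(f).
dim(ker(f)) = 14 - 5 = 9

9


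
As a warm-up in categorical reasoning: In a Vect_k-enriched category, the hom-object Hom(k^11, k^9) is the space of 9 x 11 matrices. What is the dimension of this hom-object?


In Vect-enriched categories, Hom(k^n, k^m) is the space of m x n matrices.
dim(Hom(k^11, k^9)) = 9 * 11 = 99

99


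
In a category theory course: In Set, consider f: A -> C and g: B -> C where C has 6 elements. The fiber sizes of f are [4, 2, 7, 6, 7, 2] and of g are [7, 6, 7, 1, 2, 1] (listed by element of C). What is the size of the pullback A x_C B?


The pullback A x_C B consists of pairs (a, b) with f(a) = g(b).
For each element c in C, the fiber product has |f^-1(c)| * |g^-1(c)| elements.
Summing over C: 4 * 7 + 2 * 6 + 7 * 7 + 6 * 1 + 7 * 2 + 2 * 1
= 28 + 12 + 49 + 6 + 14 + 2 = 111

111


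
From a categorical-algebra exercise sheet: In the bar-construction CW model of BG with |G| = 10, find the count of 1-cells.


In the bar-construction CW model of BG, the n-cells are indexed by
n-tuples [g_1|...|g_n] of non-identity elements of G (degenerate
simplices with some g_i = e do not contribute cells), so there are
(|G| - 1)^n n-cells.
For dim = 1 with |G| = 10:
cells = (10 - 1)^1 = 9^1 = 9

9


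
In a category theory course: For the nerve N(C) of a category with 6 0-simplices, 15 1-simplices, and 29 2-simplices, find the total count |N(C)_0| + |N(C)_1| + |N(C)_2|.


The 2-skeleton of the nerve N(C) consists of simplices in dimensions 0, 1, 2:
  |N(C)_0| = 6 (objects)
  |N(C)_1| = 15 (morphisms)
  |N(C)_2| = 29 (composable pairs)
Total = 6 + 15 + 29 = 50

50


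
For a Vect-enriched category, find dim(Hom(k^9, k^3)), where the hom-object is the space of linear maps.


In Vect-enriched categories, Hom(k^n, k^m) is the space of m x n matrices.
dim(Hom(k^9, k^3)) = 3 * 9 = 27

27


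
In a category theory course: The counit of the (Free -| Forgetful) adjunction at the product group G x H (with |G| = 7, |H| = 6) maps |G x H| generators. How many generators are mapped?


The counit epsilon_K: F(U(K)) -> K of the Free-Forgetful adjunction
maps |K| generators of F(U(K)) into K. For K = G x H (the product group),
|G x H| = |G| * |H|.
Total generators mapped = 7 * 6 = 42.

42


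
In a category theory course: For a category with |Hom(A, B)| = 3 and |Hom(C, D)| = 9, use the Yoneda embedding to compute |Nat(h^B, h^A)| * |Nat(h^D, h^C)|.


By the Yoneda lemma, Nat(h^B, h^A) is isomorphic to Hom(A, B),
so |Nat(h^B, h^A)| = |Hom(A, B)| and |Nat(h^D, h^C)| = |Hom(C, D)|.
|Hom(A, B)| = 3, |Hom(C, D)| = 9.
|Nat(h^B, h^A) x Nat(h^D, h^C)| = 3 * 9 = 27

27


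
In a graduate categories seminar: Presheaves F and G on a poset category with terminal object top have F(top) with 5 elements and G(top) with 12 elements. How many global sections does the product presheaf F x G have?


Global sections of a presheaf on a poset with terminal top satisfy
Gamma(H) ~ H(top). Presheaves admit pointwise products, so
(F x G)(top) = F(top) x G(top) (Cartesian product).
|Gamma(F x G)| = |F(top)| * |G(top)| = 5 * 12 = 60.

60


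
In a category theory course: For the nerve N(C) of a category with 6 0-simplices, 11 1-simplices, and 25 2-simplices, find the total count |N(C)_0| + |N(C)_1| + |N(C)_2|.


The 2-skeleton of the nerve N(C) consists of simplices in dimensions 0, 1, 2:
  |N(C)_0| = 6 (objects)
  |N(C)_1| = 11 (morphisms)
  |N(C)_2| = 25 (composable pairs)
Total = 6 + 11 + 25 = 42

42


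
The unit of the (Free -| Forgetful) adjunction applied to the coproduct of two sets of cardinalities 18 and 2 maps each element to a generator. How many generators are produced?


The unit eta_X: X -> U(F(X)) of the Free-Forgetful adjunction
maps each element of X to a generator of F(X). For X = S + T (disjoint
union in Set), |S + T| = |S| + |T|.
Total mappings = 18 + 2 = 20.

20


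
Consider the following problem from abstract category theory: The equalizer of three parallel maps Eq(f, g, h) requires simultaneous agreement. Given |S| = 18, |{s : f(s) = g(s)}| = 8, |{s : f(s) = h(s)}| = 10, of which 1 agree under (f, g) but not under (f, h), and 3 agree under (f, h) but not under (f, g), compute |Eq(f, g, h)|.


Eq(f, g, h) is the triple-agreement set: points in S where all three
maps take the same value. Using inclusion-exclusion on the pairwise data:
Pair (f, g) agrees on 8 points; pair (f, h) on 10 points.
Points agreeing under (f, g) but not (f, h) = 1; under (f, h) but not (f, g) = 3.
Triple-agreement = agreement-in-(f, g) minus points that agree under (f, g) but not (f, h):
|Eq(f, g, h)| = 8 - 1 = 7
(cross-check via (f, h): 10 - 3 = 7.)

7


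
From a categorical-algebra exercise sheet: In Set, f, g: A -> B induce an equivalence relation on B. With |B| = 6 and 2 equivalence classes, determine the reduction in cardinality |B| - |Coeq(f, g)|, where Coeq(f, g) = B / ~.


The coequalizer Coeq(f, g) = B / ~ has one element per equivalence class.
|B| = 6, |Coeq(f, g)| = 2.
|B| - |Coeq(f, g)| = 6 - 2 = 4.

4


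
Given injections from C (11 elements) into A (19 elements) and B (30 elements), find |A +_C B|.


The pushout A +_C B identifies the images of C in A and B.
|A +_C B| = |A| + |B| - |C| (for injections).
= 19 + 30 - 11 = 38

38


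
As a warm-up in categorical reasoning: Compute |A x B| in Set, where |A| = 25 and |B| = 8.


In Set, the product A x B is the Cartesian product.
By the universal property, |A x B| = |A| * |B|.
|A x B| = 25 * 8 = 200

200


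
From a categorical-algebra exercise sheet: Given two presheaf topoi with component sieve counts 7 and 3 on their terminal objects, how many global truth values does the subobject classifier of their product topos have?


In a product of presheaf topoi E_1 x E_2, the subobject classifier
is Omega = Omega_1 x Omega_2 (componentwise), so
|Omega(top)| = |Omega_1(top_1)| * |Omega_2(top_2)|.
= 7 * 3 = 21.

21


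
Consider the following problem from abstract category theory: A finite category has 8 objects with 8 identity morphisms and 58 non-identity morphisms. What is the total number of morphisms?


Each object has an identity morphism, giving 8 identities.
Adding the 58 non-identity morphisms:
Total = 8 + 58 = 66

66


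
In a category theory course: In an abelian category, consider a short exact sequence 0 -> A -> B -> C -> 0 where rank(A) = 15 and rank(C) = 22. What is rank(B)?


For a short exact sequence 0 -> A -> B -> C -> 0,
rank is additive: rank(B) = rank(A) + rank(C).
rank(B) = 15 + 22 = 37

37


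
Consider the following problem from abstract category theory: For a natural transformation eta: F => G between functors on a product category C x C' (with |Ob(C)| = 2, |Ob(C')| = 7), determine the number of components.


A natural transformation eta: F => G assigns one component morphism per
object of the domain category.
The domain is the product category C x C', so
|Ob(C x C')| = |Ob(C)| * |Ob(C')| = 2 * 7 = 14.
Therefore eta has 14 component morphisms.

14


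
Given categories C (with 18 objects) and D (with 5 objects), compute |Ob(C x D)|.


The product category C x D has objects that are pairs (c, d).
Number of pairs = |Ob(C)| * |Ob(D)| = 18 * 5 = 90

90


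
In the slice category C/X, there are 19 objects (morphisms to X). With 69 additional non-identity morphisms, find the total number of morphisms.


In the slice category C/X, objects are morphisms to X.
Identity morphisms: 19 (one per object of C/X).
Non-identity morphisms: 69.
Total = 19 + 69 = 88

88


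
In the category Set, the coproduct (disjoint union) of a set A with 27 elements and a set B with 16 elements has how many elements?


In Set, the coproduct A + B is the disjoint union.
|A + B| = |A| + |B| = 27 + 16 = 43

43


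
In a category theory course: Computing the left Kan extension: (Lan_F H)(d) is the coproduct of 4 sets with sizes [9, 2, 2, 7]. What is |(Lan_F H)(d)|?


Pointwise, the left Kan extension (Lan_F H)(d) is the colimit, indexed
by the comma category (F downarrow d), of H composed with the
projection (F downarrow d) -> C. Here that colimit is given
as a coproduct (disjoint union) of sets, so its cardinality is the
sum of the sizes of the summands.
Coproduct of sets with sizes: 9 + 2 + 2 + 7
= 20

20


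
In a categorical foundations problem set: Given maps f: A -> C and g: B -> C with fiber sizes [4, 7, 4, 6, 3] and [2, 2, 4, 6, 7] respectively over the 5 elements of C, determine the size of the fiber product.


The pullback A x_C B consists of pairs (a, b) with f(a) = g(b).
For each element c in C, the fiber product has |f^-1(c)| * |g^-1(c)| elements.
Summing over C: 4 * 2 + 7 * 2 + 4 * 4 + 6 * 6 + 3 * 7
= 8 + 14 + 16 + 36 + 21 = 95

95


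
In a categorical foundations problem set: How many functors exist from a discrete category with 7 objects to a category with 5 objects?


A functor from a discrete category C to D is determined by
where each object maps. Each of the 7 objects of C can map
to any of the 5 objects of D independently.
Number of functors = 5^7 = 78125

78125


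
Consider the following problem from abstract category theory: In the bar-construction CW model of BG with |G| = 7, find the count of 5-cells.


In the bar-construction CW model of BG, the n-cells are indexed by
n-tuples [g_1|...|g_n] of non-identity elements of G (degenerate
simplices with some g_i = e do not contribute cells), so there are
(|G| - 1)^n n-cells.
For dim = 5 with |G| = 7:
cells = (7 - 1)^5 = 6^5 = 7776

7776


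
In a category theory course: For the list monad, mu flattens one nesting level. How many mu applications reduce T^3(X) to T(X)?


Each application of mu: T^2 -> T removes one layer of nesting.
Starting at depth 3 (i.e., T^3(X)), we need to reach T(X).
Number of mu applications = 3 - 1 = 2

2


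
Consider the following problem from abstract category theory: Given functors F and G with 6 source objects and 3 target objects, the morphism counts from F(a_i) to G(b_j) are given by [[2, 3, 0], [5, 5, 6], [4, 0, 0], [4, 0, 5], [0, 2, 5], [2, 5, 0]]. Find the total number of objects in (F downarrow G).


Objects of (F downarrow G) are triples (a, b, h: F(a)->G(b)).
The count equals the sum of all entries in the hom-matrix.
sum(row 0) = 5
sum(row 1) = 16
sum(row 2) = 4
sum(row 3) = 9
sum(row 4) = 7
sum(row 5) = 7
Grand total = 48

48


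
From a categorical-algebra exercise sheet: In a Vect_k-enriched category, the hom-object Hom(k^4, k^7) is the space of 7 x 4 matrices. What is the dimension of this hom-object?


In Vect-enriched categories, Hom(k^n, k^m) is the space of m x n matrices.
dim(Hom(k^4, k^7)) = 7 * 4 = 28

28


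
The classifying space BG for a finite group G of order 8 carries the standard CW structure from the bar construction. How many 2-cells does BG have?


In the bar-construction CW model of BG, the n-cells are indexed by
n-tuples [g_1|...|g_n] of non-identity elements of G (degenerate
simplices with some g_i = e do not contribute cells), so there are
(|G| - 1)^n n-cells.
For dim = 2 with |G| = 8:
cells = (8 - 1)^2 = 7^2 = 49

49


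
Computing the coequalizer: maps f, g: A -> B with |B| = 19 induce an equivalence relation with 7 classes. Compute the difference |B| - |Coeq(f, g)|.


The coequalizer Coeq(f, g) = B / ~ has one element per equivalence class.
|B| = 19, |Coeq(f, g)| = 7.
|B| - |Coeq(f, g)| = 19 - 7 = 12.

12


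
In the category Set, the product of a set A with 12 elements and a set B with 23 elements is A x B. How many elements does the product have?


In Set, the product A x B is the Cartesian product.
By the universal property, |A x B| = |A| * |B|.
|A x B| = 12 * 23 = 276

276


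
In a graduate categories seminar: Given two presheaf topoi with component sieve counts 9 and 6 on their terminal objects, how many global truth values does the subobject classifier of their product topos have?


In a product of presheaf topoi E_1 x E_2, the subobject classifier
is Omega = Omega_1 x Omega_2 (componentwise), so
|Omega(top)| = |Omega_1(top_1)| * |Omega_2(top_2)|.
= 9 * 6 = 54.

54


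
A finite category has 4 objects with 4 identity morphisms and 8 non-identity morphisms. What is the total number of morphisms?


Each object has an identity morphism, giving 4 identities.
Adding the 8 non-identity morphisms:
Total = 4 + 8 = 12

12


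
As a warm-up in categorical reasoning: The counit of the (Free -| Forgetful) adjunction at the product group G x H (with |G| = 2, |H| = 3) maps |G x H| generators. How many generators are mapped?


The counit epsilon_K: F(U(K)) -> K of the Free-Forgetful adjunction
maps |K| generators of F(U(K)) into K. For K = G x H (the product group),
|G x H| = |G| * |H|.
Total generators mapped = 2 * 3 = 6.

6


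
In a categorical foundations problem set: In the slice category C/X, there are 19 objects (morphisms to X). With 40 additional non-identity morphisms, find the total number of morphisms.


In the slice category C/X, objects are morphisms to X.
Identity morphisms: 19 (one per object of C/X).
Non-identity morphisms: 40.
Total = 19 + 40 = 59

59


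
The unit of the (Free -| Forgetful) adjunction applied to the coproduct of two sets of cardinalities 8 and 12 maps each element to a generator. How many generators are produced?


The unit eta_X: X -> U(F(X)) of the Free-Forgetful adjunction
maps each element of X to a generator of F(X). For X = S + T (disjoint
union in Set), |S + T| = |S| + |T|.
Total mappings = 8 + 12 = 20.

20


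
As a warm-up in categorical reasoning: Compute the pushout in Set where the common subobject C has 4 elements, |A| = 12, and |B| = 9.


The pushout A +_C B identifies the images of C in A and B.
|A +_C B| = |A| + |B| - |C| (for injections).
= 12 + 9 - 4 = 17

17


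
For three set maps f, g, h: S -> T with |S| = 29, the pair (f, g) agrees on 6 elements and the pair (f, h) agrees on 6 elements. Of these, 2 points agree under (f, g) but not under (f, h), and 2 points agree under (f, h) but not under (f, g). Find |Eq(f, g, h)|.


Eq(f, g, h) is the triple-agreement set: points in S where all three
maps take the same value. Using inclusion-exclusion on the pairwise data:
Pair (f, g) agrees on 6 points; pair (f, h) on 6 points.
Points agreeing under (f, g) but not (f, h) = 2; under (f, h) but not (f, g) = 2.
Triple-agreement = agreement-in-(f, g) minus points that agree under (f, g) but not (f, h):
|Eq(f, g, h)| = 6 - 2 = 4
(cross-check via (f, h): 6 - 2 = 4.)

4


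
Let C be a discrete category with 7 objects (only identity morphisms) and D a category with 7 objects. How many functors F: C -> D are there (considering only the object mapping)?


A functor from a discrete category C to D is determined by
where each object maps. Each of the 7 objects of C can map
to any of the 7 objects of D independently.
Number of functors = 7^7 = 823543

823543


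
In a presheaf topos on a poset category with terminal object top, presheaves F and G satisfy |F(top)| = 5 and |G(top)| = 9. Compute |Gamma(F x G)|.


Global sections of a presheaf on a poset with terminal top satisfy
Gamma(H) ~ H(top). Presheaves admit pointwise products, so
(F x G)(top) = F(top) x G(top) (Cartesian product).
|Gamma(F x G)| = |F(top)| * |G(top)| = 5 * 9 = 45.

45


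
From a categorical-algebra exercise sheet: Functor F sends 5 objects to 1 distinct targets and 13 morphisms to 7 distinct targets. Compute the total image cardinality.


The image of F consists of distinct objects and distinct morphisms.
|Im(F)| on objects = 1
|Im(F)| on morphisms = 7
Total image cardinality = 1 + 7 = 8

8


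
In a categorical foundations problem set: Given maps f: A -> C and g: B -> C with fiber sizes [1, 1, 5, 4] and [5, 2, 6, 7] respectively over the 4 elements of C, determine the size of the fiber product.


The pullback A x_C B consists of pairs (a, b) with f(a) = g(b).
For each element c in C, the fiber product has |f^-1(c)| * |g^-1(c)| elements.
Summing over C: 1 * 5 + 1 * 2 + 5 * 6 + 4 * 7
= 5 + 2 + 30 + 28 = 65

65


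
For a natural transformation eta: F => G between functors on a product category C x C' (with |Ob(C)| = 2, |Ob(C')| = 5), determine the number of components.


A natural transformation eta: F => G assigns one component morphism per
object of the domain category.
The domain is the product category C x C', so
|Ob(C x C')| = |Ob(C)| * |Ob(C')| = 2 * 5 = 10.
Therefore eta has 10 component morphisms.

10


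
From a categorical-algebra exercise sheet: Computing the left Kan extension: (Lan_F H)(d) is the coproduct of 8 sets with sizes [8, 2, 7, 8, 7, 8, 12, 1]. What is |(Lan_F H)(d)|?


Pointwise, the left Kan extension (Lan_F H)(d) is the colimit, indexed
by the comma category (F downarrow d), of H composed with the
projection (F downarrow d) -> C. Here that colimit is given
as a coproduct (disjoint union) of sets, so its cardinality is the
sum of the sizes of the summands.
Coproduct of sets with sizes: 8 + 2 + 7 + 8 + 7 + 8 + 12 + 1
= 53

53


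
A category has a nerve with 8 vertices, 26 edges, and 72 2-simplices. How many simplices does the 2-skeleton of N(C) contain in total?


The 2-skeleton of the nerve N(C) consists of simplices in dimensions 0, 1, 2:
  |N(C)_0| = 8 (objects)
  |N(C)_1| = 26 (morphisms)
  |N(C)_2| = 72 (composable pairs)
Total = 8 + 26 + 72 = 106

106


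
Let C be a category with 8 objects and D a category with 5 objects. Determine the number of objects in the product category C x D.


The product category C x D has objects that are pairs (c, d).
Number of pairs = |Ob(C)| * |Ob(D)| = 8 * 5 = 40

40


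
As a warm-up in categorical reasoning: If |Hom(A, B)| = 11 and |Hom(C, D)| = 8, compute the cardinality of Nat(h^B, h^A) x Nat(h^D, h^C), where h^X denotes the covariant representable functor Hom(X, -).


By the Yoneda lemma, Nat(h^B, h^A) is isomorphic to Hom(A, B),
so |Nat(h^B, h^A)| = |Hom(A, B)| and |Nat(h^D, h^C)| = |Hom(C, D)|.
|Hom(A, B)| = 11, |Hom(C, D)| = 8.
|Nat(h^B, h^A) x Nat(h^D, h^C)| = 11 * 8 = 88

88


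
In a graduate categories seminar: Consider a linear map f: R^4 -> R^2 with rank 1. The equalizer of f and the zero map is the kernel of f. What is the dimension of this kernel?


The equalizer of f and the zero map is ker(f).
By the rank-nullity theorem: dim(ker(f)) = dim(domain) - rank(f).
dim(ker(f)) = 4 - 1 = 3

3


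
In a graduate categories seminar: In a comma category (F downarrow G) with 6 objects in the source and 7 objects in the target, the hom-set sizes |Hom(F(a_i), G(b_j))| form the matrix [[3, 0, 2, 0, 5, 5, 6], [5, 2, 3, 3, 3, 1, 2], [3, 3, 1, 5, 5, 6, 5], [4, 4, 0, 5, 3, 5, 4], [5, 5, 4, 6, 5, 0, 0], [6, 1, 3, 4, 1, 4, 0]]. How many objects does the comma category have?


Objects of (F downarrow G) are triples (a, b, h: F(a)->G(b)).
The count equals the sum of all entries in the hom-matrix.
sum(row 0) = 21
sum(row 1) = 19
sum(row 2) = 28
sum(row 3) = 25
sum(row 4) = 25
sum(row 5) = 19
Grand total = 137

137


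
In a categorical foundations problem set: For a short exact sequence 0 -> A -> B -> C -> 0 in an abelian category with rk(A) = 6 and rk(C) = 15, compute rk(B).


For a short exact sequence 0 -> A -> B -> C -> 0,
rank is additive: rank(B) = rank(A) + rank(C).
rank(B) = 6 + 15 = 21

21


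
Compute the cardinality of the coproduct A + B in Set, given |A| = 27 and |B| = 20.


In Set, the coproduct A + B is the disjoint union.
|A + B| = |A| + |B| = 27 + 20 = 47

47


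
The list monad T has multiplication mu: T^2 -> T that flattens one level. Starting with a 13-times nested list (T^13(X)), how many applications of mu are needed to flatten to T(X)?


Each application of mu: T^2 -> T removes one layer of nesting.
Starting at depth 13 (i.e., T^13(X)), we need to reach T(X).
Number of mu applications = 13 - 1 = 12

12


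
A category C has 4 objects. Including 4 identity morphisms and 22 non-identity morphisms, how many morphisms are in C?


Each object has an identity morphism, giving 4 identities.
Adding the 22 non-identity morphisms:
Total = 4 + 22 = 26

26


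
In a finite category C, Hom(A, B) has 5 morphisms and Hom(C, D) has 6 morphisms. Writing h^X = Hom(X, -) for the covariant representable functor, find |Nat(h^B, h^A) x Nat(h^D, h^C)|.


By the Yoneda lemma, Nat(h^B, h^A) is isomorphic to Hom(A, B),
so |Nat(h^B, h^A)| = |Hom(A, B)| and |Nat(h^D, h^C)| = |Hom(C, D)|.
|Hom(A, B)| = 5, |Hom(C, D)| = 6.
|Nat(h^B, h^A) x Nat(h^D, h^C)| = 5 * 6 = 30

30


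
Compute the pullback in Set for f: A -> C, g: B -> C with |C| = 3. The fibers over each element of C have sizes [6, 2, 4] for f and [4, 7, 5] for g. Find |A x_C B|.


The pullback A x_C B consists of pairs (a, b) with f(a) = g(b).
For each element c in C, the fiber product has |f^-1(c)| * |g^-1(c)| elements.
Summing over C: 6 * 4 + 2 * 7 + 4 * 5
= 24 + 14 + 20 = 58

58


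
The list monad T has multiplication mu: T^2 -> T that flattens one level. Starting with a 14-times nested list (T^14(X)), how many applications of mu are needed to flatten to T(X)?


Each application of mu: T^2 -> T removes one layer of nesting.
Starting at depth 14 (i.e., T^14(X)), we need to reach T(X).
Number of mu applications = 14 - 1 = 13

13


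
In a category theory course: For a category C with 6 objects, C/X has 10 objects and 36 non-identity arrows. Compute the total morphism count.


In the slice category C/X, objects are morphisms to X.
Identity morphisms: 10 (one per object of C/X).
Non-identity morphisms: 36.
Total = 10 + 36 = 46

46


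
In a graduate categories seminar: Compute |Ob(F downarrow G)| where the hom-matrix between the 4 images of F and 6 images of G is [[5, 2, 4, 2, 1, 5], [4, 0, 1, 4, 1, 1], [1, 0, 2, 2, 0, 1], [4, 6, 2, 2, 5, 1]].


Objects of (F downarrow G) are triples (a, b, h: F(a)->G(b)).
The count equals the sum of all entries in the hom-matrix.
sum(row 0) = 19
sum(row 1) = 11
sum(row 2) = 6
sum(row 3) = 20
Grand total = 56

56


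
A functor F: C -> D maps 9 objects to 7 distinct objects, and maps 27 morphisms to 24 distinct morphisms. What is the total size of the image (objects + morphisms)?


The image of F consists of distinct objects and distinct morphisms.
|Im(F)| on objects = 7
|Im(F)| on morphisms = 24
Total image cardinality = 7 + 24 = 31

31


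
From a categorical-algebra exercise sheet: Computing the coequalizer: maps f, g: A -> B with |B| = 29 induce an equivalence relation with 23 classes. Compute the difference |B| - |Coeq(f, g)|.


The coequalizer Coeq(f, g) = B / ~ has one element per equivalence class.
|B| = 29, |Coeq(f, g)| = 23.
|B| - |Coeq(f, g)| = 29 - 23 = 6.

6


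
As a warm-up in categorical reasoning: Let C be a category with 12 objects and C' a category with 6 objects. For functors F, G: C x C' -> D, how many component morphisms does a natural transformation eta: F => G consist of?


A natural transformation eta: F => G assigns one component morphism per
object of the domain category.
The domain is the product category C x C', so
|Ob(C x C')| = |Ob(C)| * |Ob(C')| = 12 * 6 = 72.
Therefore eta has 72 component morphisms.

72


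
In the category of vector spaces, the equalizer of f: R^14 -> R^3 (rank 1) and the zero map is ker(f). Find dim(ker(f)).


The equalizer of f and the zero map is ker(f).
By the rank-nullity theorem: dim(ker(f)) = dim(domain) - rank(f).
dim(ker(f)) = 14 - 1 = 13

13


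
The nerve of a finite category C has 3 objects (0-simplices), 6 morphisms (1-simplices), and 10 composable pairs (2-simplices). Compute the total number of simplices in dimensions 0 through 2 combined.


The 2-skeleton of the nerve N(C) consists of simplices in dimensions 0, 1, 2:
  |N(C)_0| = 3 (objects)
  |N(C)_1| = 6 (morphisms)
  |N(C)_2| = 10 (composable pairs)
Total = 3 + 6 + 10 = 19

19


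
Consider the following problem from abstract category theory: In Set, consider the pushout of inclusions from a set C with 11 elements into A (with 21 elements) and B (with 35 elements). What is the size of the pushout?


The pushout A +_C B identifies the images of C in A and B.
|A +_C B| = |A| + |B| - |C| (for injections).
= 21 + 35 - 11 = 45

45


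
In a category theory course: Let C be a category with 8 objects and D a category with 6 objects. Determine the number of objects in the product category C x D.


The product category C x D has objects that are pairs (c, d).
Number of pairs = |Ob(C)| * |Ob(D)| = 8 * 6 = 48

48


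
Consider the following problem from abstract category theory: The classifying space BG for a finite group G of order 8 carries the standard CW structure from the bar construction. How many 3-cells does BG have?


In the bar-construction CW model of BG, the n-cells are indexed by
n-tuples [g_1|...|g_n] of non-identity elements of G (degenerate
simplices with some g_i = e do not contribute cells), so there are
(|G| - 1)^n n-cells.
For dim = 3 with |G| = 8:
cells = (8 - 1)^3 = 7^3 = 343

343


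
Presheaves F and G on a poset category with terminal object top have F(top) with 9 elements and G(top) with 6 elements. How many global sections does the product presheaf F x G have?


Global sections of a presheaf on a poset with terminal top satisfy
Gamma(H) ~ H(top). Presheaves admit pointwise products, so
(F x G)(top) = F(top) x G(top) (Cartesian product).
|Gamma(F x G)| = |F(top)| * |G(top)| = 9 * 6 = 54.

54


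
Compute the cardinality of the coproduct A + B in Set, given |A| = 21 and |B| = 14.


In Set, the coproduct A + B is the disjoint union.
|A + B| = |A| + |B| = 21 + 14 = 35

35


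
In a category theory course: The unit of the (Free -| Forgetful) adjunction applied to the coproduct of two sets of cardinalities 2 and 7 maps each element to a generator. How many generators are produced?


The unit eta_X: X -> U(F(X)) of the Free-Forgetful adjunction
maps each element of X to a generator of F(X). For X = S + T (disjoint
union in Set), |S + T| = |S| + |T|.
Total mappings = 2 + 7 = 9.

9


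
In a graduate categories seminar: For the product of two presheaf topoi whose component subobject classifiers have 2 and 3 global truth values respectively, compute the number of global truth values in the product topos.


In a product of presheaf topoi E_1 x E_2, the subobject classifier
is Omega = Omega_1 x Omega_2 (componentwise), so
|Omega(top)| = |Omega_1(top_1)| * |Omega_2(top_2)|.
= 2 * 3 = 6.

6


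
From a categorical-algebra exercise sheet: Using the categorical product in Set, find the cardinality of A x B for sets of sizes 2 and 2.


In Set, the product A x B is the Cartesian product.
By the universal property, |A x B| = |A| * |B|.
|A x B| = 2 * 2 = 4

4


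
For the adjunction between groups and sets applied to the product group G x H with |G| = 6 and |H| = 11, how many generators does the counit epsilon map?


The counit epsilon_K: F(U(K)) -> K of the Free-Forgetful adjunction
maps |K| generators of F(U(K)) into K. For K = G x H (the product group),
|G x H| = |G| * |H|.
Total generators mapped = 6 * 11 = 66.

66


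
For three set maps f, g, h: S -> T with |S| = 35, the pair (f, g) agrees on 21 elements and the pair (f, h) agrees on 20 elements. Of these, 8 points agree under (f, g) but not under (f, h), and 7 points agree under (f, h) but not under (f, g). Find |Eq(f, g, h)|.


Eq(f, g, h) is the triple-agreement set: points in S where all three
maps take the same value. Using inclusion-exclusion on the pairwise data:
Pair (f, g) agrees on 21 points; pair (f, h) on 20 points.
Points agreeing under (f, g) but not (f, h) = 8; under (f, h) but not (f, g) = 7.
Triple-agreement = agreement-in-(f, g) minus points that agree under (f, g) but not (f, h):
|Eq(f, g, h)| = 21 - 8 = 13
(cross-check via (f, h): 20 - 7 = 13.)

13


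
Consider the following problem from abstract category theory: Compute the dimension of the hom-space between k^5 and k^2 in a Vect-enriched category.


In Vect-enriched categories, Hom(k^n, k^m) is the space of m x n matrices.
dim(Hom(k^5, k^2)) = 2 * 5 = 10

10


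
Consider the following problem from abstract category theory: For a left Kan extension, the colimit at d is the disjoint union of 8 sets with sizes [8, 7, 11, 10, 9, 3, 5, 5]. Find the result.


Pointwise, the left Kan extension (Lan_F H)(d) is the colimit, indexed
by the comma category (F downarrow d), of H composed with the
projection (F downarrow d) -> C. Here that colimit is given
as a coproduct (disjoint union) of sets, so its cardinality is the
sum of the sizes of the summands.
Coproduct of sets with sizes: 8 + 7 + 11 + 10 + 9 + 3 + 5 + 5
= 58

58


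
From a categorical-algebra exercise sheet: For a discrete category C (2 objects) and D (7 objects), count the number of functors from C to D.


A functor from a discrete category C to D is determined by
where each object maps. Each of the 2 objects of C can map
to any of the 7 objects of D independently.
Number of functors = 7^2 = 49

49


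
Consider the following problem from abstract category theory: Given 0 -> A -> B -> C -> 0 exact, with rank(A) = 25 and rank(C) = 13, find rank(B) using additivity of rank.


For a short exact sequence 0 -> A -> B -> C -> 0,
rank is additive: rank(B) = rank(A) + rank(C).
rank(B) = 25 + 13 = 38

38


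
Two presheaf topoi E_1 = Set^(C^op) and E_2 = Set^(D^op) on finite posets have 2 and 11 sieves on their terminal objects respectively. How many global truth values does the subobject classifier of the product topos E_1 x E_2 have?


In a product of presheaf topoi E_1 x E_2, the subobject classifier
is Omega = Omega_1 x Omega_2 (componentwise), so
|Omega(top)| = |Omega_1(top_1)| * |Omega_2(top_2)|.
= 2 * 11 = 22.

22


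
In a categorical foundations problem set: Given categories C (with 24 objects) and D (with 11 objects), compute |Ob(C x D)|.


The product category C x D has objects that are pairs (c, d).
Number of pairs = |Ob(C)| * |Ob(D)| = 24 * 11 = 264

264


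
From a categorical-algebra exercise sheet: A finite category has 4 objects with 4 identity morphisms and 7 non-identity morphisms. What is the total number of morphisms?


Each object has an identity morphism, giving 4 identities.
Adding the 7 non-identity morphisms:
Total = 4 + 7 = 11

11


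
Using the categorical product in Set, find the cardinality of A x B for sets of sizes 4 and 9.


In Set, the product A x B is the Cartesian product.
By the universal property, |A x B| = |A| * |B|.
|A x B| = 4 * 9 = 36

36


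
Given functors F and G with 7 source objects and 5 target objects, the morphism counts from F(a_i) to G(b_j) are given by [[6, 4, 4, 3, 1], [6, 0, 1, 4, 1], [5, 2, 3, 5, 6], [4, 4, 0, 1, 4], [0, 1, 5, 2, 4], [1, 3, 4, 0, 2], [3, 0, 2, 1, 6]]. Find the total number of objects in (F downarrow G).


Objects of (F downarrow G) are triples (a, b, h: F(a)->G(b)).
The count equals the sum of all entries in the hom-matrix.
sum(row 0) = 18
sum(row 1) = 12
sum(row 2) = 21
sum(row 3) = 13
sum(row 4) = 12
sum(row 5) = 10
sum(row 6) = 12
Grand total = 98

98


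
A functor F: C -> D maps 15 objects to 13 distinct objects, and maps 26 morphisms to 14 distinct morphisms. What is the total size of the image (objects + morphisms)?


The image of F consists of distinct objects and distinct morphisms.
|Im(F)| on objects = 13
|Im(F)| on morphisms = 14
Total image cardinality = 13 + 14 = 27

27


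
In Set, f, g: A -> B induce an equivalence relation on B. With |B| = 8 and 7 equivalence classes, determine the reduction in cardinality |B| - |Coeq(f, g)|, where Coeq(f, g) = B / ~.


The coequalizer Coeq(f, g) = B / ~ has one element per equivalence class.
|B| = 8, |Coeq(f, g)| = 7.
|B| - |Coeq(f, g)| = 8 - 7 = 1.

1


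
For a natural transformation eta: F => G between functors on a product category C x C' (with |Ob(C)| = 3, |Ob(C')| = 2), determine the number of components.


A natural transformation eta: F => G assigns one component morphism per
object of the domain category.
The domain is the product category C x C', so
|Ob(C x C')| = |Ob(C)| * |Ob(C')| = 3 * 2 = 6.
Therefore eta has 6 component morphisms.

6


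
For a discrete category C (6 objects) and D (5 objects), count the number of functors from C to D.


A functor from a discrete category C to D is determined by
where each object maps. Each of the 6 objects of C can map
to any of the 5 objects of D independently.
Number of functors = 5^6 = 15625

15625


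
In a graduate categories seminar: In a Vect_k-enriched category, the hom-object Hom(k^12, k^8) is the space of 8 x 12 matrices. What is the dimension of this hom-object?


In Vect-enriched categories, Hom(k^n, k^m) is the space of m x n matrices.
dim(Hom(k^12, k^8)) = 8 * 12 = 96

96


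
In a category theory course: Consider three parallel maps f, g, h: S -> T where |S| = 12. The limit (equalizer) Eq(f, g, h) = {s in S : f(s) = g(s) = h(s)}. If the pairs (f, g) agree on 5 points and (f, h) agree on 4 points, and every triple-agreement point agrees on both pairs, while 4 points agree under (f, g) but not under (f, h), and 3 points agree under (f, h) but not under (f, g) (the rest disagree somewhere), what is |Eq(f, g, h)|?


Eq(f, g, h) is the triple-agreement set: points in S where all three
maps take the same value. Using inclusion-exclusion on the pairwise data:
Pair (f, g) agrees on 5 points; pair (f, h) on 4 points.
Points agreeing under (f, g) but not (f, h) = 4; under (f, h) but not (f, g) = 3.
Triple-agreement = agreement-in-(f, g) minus points that agree under (f, g) but not (f, h):
|Eq(f, g, h)| = 5 - 4 = 1
(cross-check via (f, h): 4 - 3 = 1.)

1
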